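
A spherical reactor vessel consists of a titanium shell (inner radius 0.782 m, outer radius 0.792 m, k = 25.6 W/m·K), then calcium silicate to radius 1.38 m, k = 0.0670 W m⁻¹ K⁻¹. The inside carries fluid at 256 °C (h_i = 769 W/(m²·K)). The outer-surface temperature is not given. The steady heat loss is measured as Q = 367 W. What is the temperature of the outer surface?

Sum the resistances:
  R_conv,in = 1/(4πr²h) = 1/(4π·0.782²·769) = 1.692×10^-4 K/W
  R_titanium = (1/0.782 − 1/0.792)/(4πk) = 0.01615/(4π·25.6) = 5.019×10^-5 K/W
  R_calcium silicate = (1/0.792 − 1/1.38)/(4πk) = 0.5380/(4π·0.0670) = 0.6390 K/W
ΣR = 0.6392 K/W
ΔT = Q·ΣR = 367 × 0.6392 = 234.6 K
Heat flows outward, so T_out = T_in − ΔT = 256 − 234.6 = 21.4 °C

T_out = 21.4 °C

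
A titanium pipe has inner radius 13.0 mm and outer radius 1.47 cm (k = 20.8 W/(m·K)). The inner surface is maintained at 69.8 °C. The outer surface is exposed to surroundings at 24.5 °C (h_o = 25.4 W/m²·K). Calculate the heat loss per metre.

Q' = 106 W/m

Series thermal resistances, inner to outer:
  R'_titanium = ln(0.0147/0.0130)/(2πk) = 0.1229/(2π·20.8) = 9.404×10^-4 m·K/W
  R'_conv,out = 1/(2πr h) = 1/(2π·0.0147·25.4) = 0.4263 m·K/W
ΣR = 9.404×10^-4 + 0.4263 = 0.4272 m·K/W
Q' = ΔT/ΣR = (69.8 °C − 24.5 °C)/0.4272 = 106 W/m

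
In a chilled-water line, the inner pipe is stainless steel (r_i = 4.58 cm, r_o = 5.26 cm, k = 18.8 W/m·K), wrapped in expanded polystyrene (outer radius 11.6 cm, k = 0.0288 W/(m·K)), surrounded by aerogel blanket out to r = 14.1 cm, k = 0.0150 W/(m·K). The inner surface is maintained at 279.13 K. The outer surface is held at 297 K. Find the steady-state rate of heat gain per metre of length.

Series thermal resistances, inner to outer:
  R'_stainless steel = ln(0.0526/0.0458)/(2πk) = 0.1384/(2π·18.8) = 0.001172 m·K/W
  R'_expanded polystyrene = ln(0.116/0.0526)/(2πk) = 0.7909/(2π·0.0288) = 4.371 m·K/W
  R'_aerogel blanket = ln(0.141/0.116)/(2πk) = 0.1952/(2π·0.0150) = 2.071 m·K/W
ΣR = 0.001172 + 4.371 + 2.071 = 6.443 m·K/W
Q' = ΔT/ΣR = (279.13 K − 297 K)/6.443 = -2.77 W/m
(Negative Q' ⇒ heat flows inward; heat gain = 2.77 W/m.)

Q' = 2.77 W/m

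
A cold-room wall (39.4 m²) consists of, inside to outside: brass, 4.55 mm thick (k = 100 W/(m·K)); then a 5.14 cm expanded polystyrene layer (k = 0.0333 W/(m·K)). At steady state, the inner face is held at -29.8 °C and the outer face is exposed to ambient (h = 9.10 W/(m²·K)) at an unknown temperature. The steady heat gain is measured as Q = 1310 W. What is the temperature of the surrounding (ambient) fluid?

T_out = 25.2 °C

Sum the resistances:
  R_brass = L/(kA) = 0.00455/(100·39.4) = 1.155×10^-6 K/W
  R_expanded polystyrene = L/(kA) = 0.0514/(0.0333·39.4) = 0.03918 K/W
  R_conv,out = 1/(hA) = 1/(9.10·39.4) = 0.002789 K/W
ΣR = 0.04197 K/W
ΔT = Q·ΣR = 1310 × 0.04197 = 54.98 K
Heat flows inward, so T_out = T_in + ΔT = -29.8 + 54.98 = 25.2 °C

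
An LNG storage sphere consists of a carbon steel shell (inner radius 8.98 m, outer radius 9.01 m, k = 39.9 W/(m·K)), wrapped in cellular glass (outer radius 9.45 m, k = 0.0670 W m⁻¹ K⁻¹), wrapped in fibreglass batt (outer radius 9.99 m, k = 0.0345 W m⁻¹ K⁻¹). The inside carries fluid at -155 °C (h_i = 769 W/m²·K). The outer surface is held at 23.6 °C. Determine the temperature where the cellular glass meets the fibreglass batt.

Treat each layer as a resistance in series:
  R_conv,in = 1/(4πr²h) = 1/(4π·8.98²·769) = 1.283×10^-6 K/W
  R_carbon steel = (1/8.98 − 1/9.01)/(4πk) = 3.708×10^-4/(4π·39.9) = 7.395×10^-7 K/W
  R_cellular glass = (1/9.01 − 1/9.45)/(4πk) = 0.005168/(4π·0.0670) = 0.006138 K/W
  R_fibreglass batt = (1/9.45 − 1/9.99)/(4πk) = 0.005720/(4π·0.0345) = 0.01319 K/W
ΣR = 1.283×10^-6 + 7.395×10^-7 + 0.006138 + 0.01319 = 0.01933 K/W
Q = ΔT/ΣR = (-155 °C − 23.6 °C)/0.01933 = -9240 W
From the inner boundary to the cellular glass/fibreglass batt interface, ΣR_partial = 0.006140 K/W.
T_interface = T_in − Q·ΣR_partial = -155 °C − (-9240)(0.006140) = -98.3 °C

T = -98.3 °C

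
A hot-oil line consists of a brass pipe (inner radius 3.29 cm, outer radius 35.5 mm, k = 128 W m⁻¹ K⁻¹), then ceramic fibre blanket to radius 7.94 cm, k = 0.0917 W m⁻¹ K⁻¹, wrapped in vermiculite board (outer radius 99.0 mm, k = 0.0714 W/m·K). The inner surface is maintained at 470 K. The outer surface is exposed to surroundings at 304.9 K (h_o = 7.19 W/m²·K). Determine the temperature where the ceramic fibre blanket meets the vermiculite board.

Series thermal resistances, inner to outer:
  R'_brass = ln(0.0355/0.0329)/(2πk) = 0.07606/(2π·128) = 9.457×10^-5 m·K/W
  R'_ceramic fibre blanket = ln(0.0794/0.0355)/(2πk) = 0.8050/(2π·0.0917) = 1.397 m·K/W
  R'_vermiculite board = ln(0.0990/0.0794)/(2πk) = 0.2206/(2π·0.0714) = 0.4918 m·K/W
  R'_conv,out = 1/(2πr h) = 1/(2π·0.0990·7.19) = 0.2236 m·K/W
ΣR = 9.457×10^-5 + 1.397 + 0.4918 + 0.2236 = 2.112 m·K/W
Q' = ΔT/ΣR = (470 K − 304.9 K)/2.112 = 78.17 W/m
From the inner boundary to the ceramic fibre blanket/vermiculite board interface, ΣR_partial = 1.397 m·K/W.
T_interface = T_in − Q'·ΣR_partial = 470 K − (78.17)(1.397) = 360.8 K

T = 360.8 K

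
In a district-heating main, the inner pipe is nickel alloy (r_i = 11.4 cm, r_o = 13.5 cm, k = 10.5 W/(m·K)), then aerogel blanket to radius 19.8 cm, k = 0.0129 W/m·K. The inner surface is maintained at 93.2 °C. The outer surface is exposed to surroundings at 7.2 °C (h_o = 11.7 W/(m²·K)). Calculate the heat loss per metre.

Treat each layer as a resistance in series:
  R'_nickel alloy = ln(0.135/0.114)/(2πk) = 0.1691/(2π·10.5) = 0.002563 m·K/W
  R'_aerogel blanket = ln(0.198/0.135)/(2πk) = 0.3830/(2π·0.0129) = 4.725 m·K/W
  R'_conv,out = 1/(2πr h) = 1/(2π·0.198·11.7) = 0.06870 m·K/W
ΣR = 0.002563 + 4.725 + 0.06870 = 4.796 m·K/W
Q' = ΔT/ΣR = (93.2 °C − 7.2 °C)/4.796 = 17.9 W/m

Q' = 17.9 W/m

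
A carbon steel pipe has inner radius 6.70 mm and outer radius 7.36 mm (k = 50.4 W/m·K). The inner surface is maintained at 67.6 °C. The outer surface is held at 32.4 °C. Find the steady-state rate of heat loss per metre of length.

Q' = 119 kW/m

Q' = 2πk·ΔT/ln(r₂/r₁) = 2π × 50.4 × 35.2 / ln(0.00736/0.00670) = 1.19×10^5 W/m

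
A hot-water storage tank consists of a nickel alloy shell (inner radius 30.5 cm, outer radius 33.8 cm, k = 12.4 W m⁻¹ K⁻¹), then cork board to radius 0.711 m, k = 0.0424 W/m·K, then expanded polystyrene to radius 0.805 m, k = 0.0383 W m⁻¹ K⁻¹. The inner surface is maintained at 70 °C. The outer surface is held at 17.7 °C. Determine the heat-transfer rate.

Q = 16.1 W

Treat each layer as a resistance in series:
  R_nickel alloy = (1/0.305 − 1/0.338)/(4πk) = 0.3201/(4π·12.4) = 0.002054 K/W
  R_cork board = (1/0.338 − 1/0.711)/(4πk) = 1.552/(4π·0.0424) = 2.913 K/W
  R_expanded polystyrene = (1/0.711 − 1/0.805)/(4πk) = 0.1642/(4π·0.0383) = 0.3412 K/W
ΣR = 0.002054 + 2.913 + 0.3412 = 3.256 K/W
Q = ΔT/ΣR = (70 °C − 17.7 °C)/3.256 = 16.1 W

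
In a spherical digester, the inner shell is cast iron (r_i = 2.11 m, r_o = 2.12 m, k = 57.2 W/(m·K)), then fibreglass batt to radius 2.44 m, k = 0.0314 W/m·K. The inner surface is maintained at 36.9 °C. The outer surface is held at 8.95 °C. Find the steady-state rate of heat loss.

Q = 178 W

Treat each layer as a resistance in series:
  R_cast iron = (1/2.11 − 1/2.12)/(4πk) = 0.002236/(4π·57.2) = 3.110×10^-6 K/W
  R_fibreglass batt = (1/2.12 − 1/2.44)/(4πk) = 0.06186/(4π·0.0314) = 0.1568 K/W
ΣR = 3.110×10^-6 + 0.1568 = 0.1568 K/W
Q = ΔT/ΣR = (36.9 °C − 8.95 °C)/0.1568 = 178 W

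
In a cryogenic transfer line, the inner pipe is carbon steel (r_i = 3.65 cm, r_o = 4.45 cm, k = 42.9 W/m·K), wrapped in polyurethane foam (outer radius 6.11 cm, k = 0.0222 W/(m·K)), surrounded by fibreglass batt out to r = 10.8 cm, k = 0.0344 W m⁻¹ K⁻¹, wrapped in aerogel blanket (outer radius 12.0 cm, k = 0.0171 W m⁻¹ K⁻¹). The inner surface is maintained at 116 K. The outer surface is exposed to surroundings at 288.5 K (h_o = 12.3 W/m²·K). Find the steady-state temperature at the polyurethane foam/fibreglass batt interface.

T = 181.4 K

Series thermal resistances, inner to outer:
  R'_carbon steel = ln(0.0445/0.0365)/(2πk) = 0.1982/(2π·42.9) = 7.352×10^-4 m·K/W
  R'_polyurethane foam = ln(0.0611/0.0445)/(2πk) = 0.3170/(2π·0.0222) = 2.273 m·K/W
  R'_fibreglass batt = ln(0.108/0.0611)/(2πk) = 0.5696/(2π·0.0344) = 2.635 m·K/W
  R'_aerogel blanket = ln(0.120/0.108)/(2πk) = 0.1054/(2π·0.0171) = 0.9806 m·K/W
  R'_conv,out = 1/(2πr h) = 1/(2π·0.120·12.3) = 0.1078 m·K/W
ΣR = 7.352×10^-4 + 2.273 + 2.635 + 0.9806 + 0.1078 = 5.997 m·K/W
Q' = ΔT/ΣR = (116 K − 288.5 K)/5.997 = -28.76 W/m
From the inner boundary to the polyurethane foam/fibreglass batt interface, ΣR_partial = 2.274 m·K/W.
T_interface = T_in − Q'·ΣR_partial = 116 K − (-28.76)(2.274) = 181.4 K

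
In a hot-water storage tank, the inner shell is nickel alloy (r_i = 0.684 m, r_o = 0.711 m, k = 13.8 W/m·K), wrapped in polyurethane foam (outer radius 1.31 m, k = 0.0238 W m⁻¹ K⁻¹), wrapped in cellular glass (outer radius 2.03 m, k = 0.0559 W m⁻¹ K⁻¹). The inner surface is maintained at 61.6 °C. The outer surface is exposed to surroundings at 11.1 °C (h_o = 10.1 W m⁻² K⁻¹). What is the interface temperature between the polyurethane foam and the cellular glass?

Series thermal resistances, inner to outer:
  R_nickel alloy = (1/0.684 − 1/0.711)/(4πk) = 0.05552/(4π·13.8) = 3.201×10^-4 K/W
  R_polyurethane foam = (1/0.711 − 1/1.31)/(4πk) = 0.6431/(4π·0.0238) = 2.150 K/W
  R_cellular glass = (1/1.31 − 1/2.03)/(4πk) = 0.2707/(4π·0.0559) = 0.3854 K/W
  R_conv,out = 1/(4πr²h) = 1/(4π·2.03²·10.1) = 0.001912 K/W
ΣR = 3.201×10^-4 + 2.150 + 0.3854 + 0.001912 = 2.538 K/W
Q = ΔT/ΣR = (61.6 °C − 11.1 °C)/2.538 = 19.90 W
From the inner boundary to the polyurethane foam/cellular glass interface, ΣR_partial = 2.150 K/W.
T_interface = T_in − Q·ΣR_partial = 61.6 °C − (19.90)(2.150) = 18.8 °C

T = 18.8 °C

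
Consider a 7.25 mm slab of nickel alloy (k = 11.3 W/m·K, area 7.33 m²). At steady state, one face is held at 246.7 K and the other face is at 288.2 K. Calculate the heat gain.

Q = 4.74×10^5 W

Q = kA·ΔT/L = 11.3 × 7.33 × |246.7 K − 288.2 K| / 0.00725 = 4.74×10^5 W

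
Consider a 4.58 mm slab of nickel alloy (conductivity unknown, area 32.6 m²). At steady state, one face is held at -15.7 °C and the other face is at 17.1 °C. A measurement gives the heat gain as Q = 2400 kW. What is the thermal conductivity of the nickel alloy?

k = 10.3 W/m·K

ΣR = ΔT/Q = |-15.7 − 17.1|/2.40×10^6 = 1.367×10^-5 K/W
L/(kA) = 1.367×10^-5 ⇒ k = 0.00458/(1.367×10^-5·32.6) = 10.3 W/m·K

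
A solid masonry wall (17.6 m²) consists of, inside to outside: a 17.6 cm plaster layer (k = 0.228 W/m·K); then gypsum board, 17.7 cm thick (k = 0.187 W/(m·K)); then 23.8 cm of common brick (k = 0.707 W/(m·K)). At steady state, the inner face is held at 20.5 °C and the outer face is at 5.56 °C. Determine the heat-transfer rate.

Q = 128 W

Series thermal resistances, inner to outer:
  R_plaster = L/(kA) = 0.176/(0.228·17.6) = 0.04386 K/W
  R_gypsum board = L/(kA) = 0.177/(0.187·17.6) = 0.05378 K/W
  R_common brick = L/(kA) = 0.238/(0.707·17.6) = 0.01913 K/W
ΣR = 0.04386 + 0.05378 + 0.01913 = 0.1168 K/W
Q = ΔT/ΣR = (20.5 °C − 5.56 °C)/0.1168 = 128 W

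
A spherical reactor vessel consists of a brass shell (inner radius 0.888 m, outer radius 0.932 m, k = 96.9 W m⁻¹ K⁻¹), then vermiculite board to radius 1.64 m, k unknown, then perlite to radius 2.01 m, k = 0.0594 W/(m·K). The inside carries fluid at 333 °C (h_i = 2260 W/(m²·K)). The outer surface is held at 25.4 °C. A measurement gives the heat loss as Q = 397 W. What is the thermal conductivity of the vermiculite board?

ΣR = ΔT/Q = |333 − 25.4|/397 = 0.7748 K/W
Known resistances:
  R_conv,in = 1/(4πr²h) = 1/(4π·0.888²·2260) = 4.465×10^-5 K/W
  R_brass = (1/0.888 − 1/0.932)/(4πk) = 0.05316/(4π·96.9) = 4.366×10^-5 K/W
  R_perlite = (1/1.64 − 1/2.01)/(4πk) = 0.1122/(4π·0.0594) = 0.1504 K/W
R_vermiculite board = ΣR − ΣR_known = 0.7748 − 0.1505 = 0.6243 K/W
(1/r₁−1/r₂)/(4πk) = 0.6243 ⇒ k = 0.4632/(4π·0.6243) = 0.0590 W/m·K

k = 0.0590 W/m·K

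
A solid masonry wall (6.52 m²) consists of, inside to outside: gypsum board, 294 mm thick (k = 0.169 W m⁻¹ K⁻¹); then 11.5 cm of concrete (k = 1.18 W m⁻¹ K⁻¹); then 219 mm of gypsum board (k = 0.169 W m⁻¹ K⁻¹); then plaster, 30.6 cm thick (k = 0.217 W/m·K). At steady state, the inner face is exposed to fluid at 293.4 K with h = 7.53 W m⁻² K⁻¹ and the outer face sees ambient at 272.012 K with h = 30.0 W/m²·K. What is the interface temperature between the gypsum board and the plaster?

T = 278.57 K

Resistance network (inner→outer):
  R_conv,in = 1/(hA) = 1/(7.53·6.52) = 0.02037 K/W
  R_gypsum board = L/(kA) = 0.294/(0.169·6.52) = 0.2668 K/W
  R_concrete = L/(kA) = 0.115/(1.18·6.52) = 0.01495 K/W
  R_gypsum board = L/(kA) = 0.219/(0.169·6.52) = 0.1988 K/W
  R_plaster = L/(kA) = 0.306/(0.217·6.52) = 0.2163 K/W
  R_conv,out = 1/(hA) = 1/(30.0·6.52) = 0.005112 K/W
ΣR = 0.02037 + 0.2668 + 0.01495 + 0.1988 + 0.2163 + 0.005112 = 0.7223 K/W
Q = ΔT/ΣR = (293.4 K − 272.012 K)/0.7223 = 29.61 W
From the inner boundary to the gypsum board/plaster interface, ΣR_partial = 0.5009 K/W.
T_interface = T_in − Q·ΣR_partial = 293.4 K − (29.61)(0.5009) = 278.57 K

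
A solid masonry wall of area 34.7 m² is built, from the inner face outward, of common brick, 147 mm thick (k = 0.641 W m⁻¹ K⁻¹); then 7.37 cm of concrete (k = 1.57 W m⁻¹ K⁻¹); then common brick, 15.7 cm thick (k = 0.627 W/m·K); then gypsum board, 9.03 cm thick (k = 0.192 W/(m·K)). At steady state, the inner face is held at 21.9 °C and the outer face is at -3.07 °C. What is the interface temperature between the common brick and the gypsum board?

T = 8.71 °C

Resistance network (inner→outer):
  R_common brick = L/(kA) = 0.147/(0.641·34.7) = 0.006609 K/W
  R_concrete = L/(kA) = 0.0737/(1.57·34.7) = 0.001353 K/W
  R_common brick = L/(kA) = 0.157/(0.627·34.7) = 0.007216 K/W
  R_gypsum board = L/(kA) = 0.0903/(0.192·34.7) = 0.01355 K/W
ΣR = 0.006609 + 0.001353 + 0.007216 + 0.01355 = 0.02873 K/W
Q = ΔT/ΣR = (21.9 °C − -3.07 °C)/0.02873 = 869.1 W
From the inner boundary to the common brick/gypsum board interface, ΣR_partial = 0.01518 K/W.
T_interface = T_in − Q·ΣR_partial = 21.9 °C − (869.1)(0.01518) = 8.71 °C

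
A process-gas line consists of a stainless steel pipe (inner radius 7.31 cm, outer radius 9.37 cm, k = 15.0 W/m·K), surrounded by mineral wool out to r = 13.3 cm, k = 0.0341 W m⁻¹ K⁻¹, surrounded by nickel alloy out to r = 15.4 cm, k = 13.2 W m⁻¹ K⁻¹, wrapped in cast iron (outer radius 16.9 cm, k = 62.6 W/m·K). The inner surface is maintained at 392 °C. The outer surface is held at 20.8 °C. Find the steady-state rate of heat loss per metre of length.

Q' = 226 W/m

Treat each layer as a resistance in series:
  R'_stainless steel = ln(0.0937/0.0731)/(2πk) = 0.2483/(2π·15.0) = 0.002634 m·K/W
  R'_mineral wool = ln(0.133/0.0937)/(2πk) = 0.3503/(2π·0.0341) = 1.635 m·K/W
  R'_nickel alloy = ln(0.154/0.133)/(2πk) = 0.1466/(2π·13.2) = 0.001768 m·K/W
  R'_cast iron = ln(0.169/0.154)/(2πk) = 0.09295/(2π·62.6) = 2.363×10^-4 m·K/W
ΣR = 0.002634 + 1.635 + 0.001768 + 2.363×10^-4 = 1.640 m·K/W
Q' = ΔT/ΣR = (392 °C − 20.8 °C)/1.640 = 226 W/m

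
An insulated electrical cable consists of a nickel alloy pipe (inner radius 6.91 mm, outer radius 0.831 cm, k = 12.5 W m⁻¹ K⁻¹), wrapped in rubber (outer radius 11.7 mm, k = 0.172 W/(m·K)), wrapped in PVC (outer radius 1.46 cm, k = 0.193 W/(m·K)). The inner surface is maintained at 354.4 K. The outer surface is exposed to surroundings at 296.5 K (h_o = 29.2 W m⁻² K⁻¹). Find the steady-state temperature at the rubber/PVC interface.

T = 333.3 K

Resistance network (inner→outer):
  R'_nickel alloy = ln(0.00831/0.00691)/(2πk) = 0.1845/(2π·12.5) = 0.002349 m·K/W
  R'_rubber = ln(0.0117/0.00831)/(2πk) = 0.3421/(2π·0.172) = 0.3166 m·K/W
  R'_PVC = ln(0.0146/0.0117)/(2πk) = 0.2214/(2π·0.193) = 0.1826 m·K/W
  R'_conv,out = 1/(2πr h) = 1/(2π·0.0146·29.2) = 0.3733 m·K/W
ΣR = 0.002349 + 0.3166 + 0.1826 + 0.3733 = 0.8748 m·K/W
Q' = ΔT/ΣR = (354.4 K − 296.5 K)/0.8748 = 66.19 W/m
From the inner boundary to the rubber/PVC interface, ΣR_partial = 0.3189 m·K/W.
T_interface = T_in − Q'·ΣR_partial = 354.4 K − (66.19)(0.3189) = 333.3 K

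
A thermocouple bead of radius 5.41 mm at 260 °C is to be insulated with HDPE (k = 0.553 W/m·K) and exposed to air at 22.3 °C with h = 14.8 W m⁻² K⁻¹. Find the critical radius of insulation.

r_cr = 7.47 cm

For a sphere, r_cr = 2k_ins/h = 2·0.553/14.8 = 0.0747 m = 7.47 cm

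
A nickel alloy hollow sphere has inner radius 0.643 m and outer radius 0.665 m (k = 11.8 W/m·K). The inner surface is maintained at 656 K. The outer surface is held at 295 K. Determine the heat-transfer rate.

Q = 4πk·ΔT/(1/r₁ − 1/r₂) = 4π × 11.8 × 361 / (1/0.643 − 1/0.665) = 1.04×10^6 W

Q = 1040 kW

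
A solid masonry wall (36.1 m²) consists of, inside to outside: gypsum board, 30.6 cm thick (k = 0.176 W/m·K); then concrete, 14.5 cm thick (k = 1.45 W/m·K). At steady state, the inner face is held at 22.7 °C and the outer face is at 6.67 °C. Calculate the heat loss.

Treat each layer as a resistance in series:
  R_gypsum board = L/(kA) = 0.306/(0.176·36.1) = 0.04816 K/W
  R_concrete = L/(kA) = 0.145/(1.45·36.1) = 0.002770 K/W
ΣR = 0.04816 + 0.002770 = 0.05093 K/W
Q = ΔT/ΣR = (22.7 °C − 6.67 °C)/0.05093 = 315 W

Q = 315 W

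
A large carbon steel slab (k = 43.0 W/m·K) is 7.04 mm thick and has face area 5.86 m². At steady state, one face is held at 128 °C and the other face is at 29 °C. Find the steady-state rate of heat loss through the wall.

Q = kA·ΔT/L = 43.0 × 5.86 × |128 °C − 29 °C| / 0.00704 = 3.54×10^6 W

Q = 3540 kW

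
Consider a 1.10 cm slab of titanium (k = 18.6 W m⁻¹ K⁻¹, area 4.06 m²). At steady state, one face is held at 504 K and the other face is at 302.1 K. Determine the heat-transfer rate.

Q = 1.39×10^6 W

Q = kA·ΔT/L = 18.6 × 4.06 × |504 K − 302.1 K| / 0.0110 = 1.39×10^6 W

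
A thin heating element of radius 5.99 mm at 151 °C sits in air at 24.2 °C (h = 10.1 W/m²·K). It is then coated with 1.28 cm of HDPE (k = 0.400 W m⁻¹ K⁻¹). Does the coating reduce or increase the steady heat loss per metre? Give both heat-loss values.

increases: 48.2 → 98.0 W/m

Critical radius for a cylinder: r_cr = k/h = 0.0396 m = 3.96 cm.
Outer radius after coating: r₂ = 0.00599 + 0.0128 = 0.01879 m.
Since r₁ < r_cr and r₂ ≤ r_cr, the coating moves toward the maximum at r_cr — heat loss rises.
Bare: R = 1/(2πr₁h) = 2.631 m·K/W; Q = 126.8/2.631 = 48.2 W/m.
Coated: R = R_cond + R_conv = 1.294 m·K/W; Q = 126.8/1.294 = 98.0 W/m.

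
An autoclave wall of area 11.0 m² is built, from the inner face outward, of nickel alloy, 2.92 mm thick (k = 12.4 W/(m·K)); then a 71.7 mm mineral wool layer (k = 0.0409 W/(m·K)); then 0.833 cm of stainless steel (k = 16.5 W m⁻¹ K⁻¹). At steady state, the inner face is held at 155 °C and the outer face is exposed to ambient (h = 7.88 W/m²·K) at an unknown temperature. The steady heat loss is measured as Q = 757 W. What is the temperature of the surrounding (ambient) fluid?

T_out = 25.6 °C

Series resistances:
  R_nickel alloy = L/(kA) = 0.00292/(12.4·11.0) = 2.141×10^-5 K/W
  R_mineral wool = L/(kA) = 0.0717/(0.0409·11.0) = 0.1594 K/W
  R_stainless steel = L/(kA) = 0.00833/(16.5·11.0) = 4.590×10^-5 K/W
  R_conv,out = 1/(hA) = 1/(7.88·11.0) = 0.01154 K/W
ΣR = 0.1710 K/W
ΔT = Q·ΣR = 757 × 0.1710 = 129.4 K
Heat flows outward, so T_out = T_in − ΔT = 155 − 129.4 = 25.6 °C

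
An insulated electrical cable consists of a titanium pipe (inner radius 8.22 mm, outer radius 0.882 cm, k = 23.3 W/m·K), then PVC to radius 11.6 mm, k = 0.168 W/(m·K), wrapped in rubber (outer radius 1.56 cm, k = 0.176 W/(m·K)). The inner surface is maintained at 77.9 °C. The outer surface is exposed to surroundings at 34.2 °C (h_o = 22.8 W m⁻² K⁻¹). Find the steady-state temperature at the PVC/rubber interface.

Treat each layer as a resistance in series:
  R'_titanium = ln(0.00882/0.00822)/(2πk) = 0.07045/(2π·23.3) = 4.812×10^-4 m·K/W
  R'_PVC = ln(0.0116/0.00882)/(2πk) = 0.2740/(2π·0.168) = 0.2596 m·K/W
  R'_rubber = ln(0.0156/0.0116)/(2πk) = 0.2963/(2π·0.176) = 0.2679 m·K/W
  R'_conv,out = 1/(2πr h) = 1/(2π·0.0156·22.8) = 0.4475 m·K/W
ΣR = 4.812×10^-4 + 0.2596 + 0.2679 + 0.4475 = 0.9755 m·K/W
Q' = ΔT/ΣR = (77.9 °C − 34.2 °C)/0.9755 = 44.80 W/m
From the inner boundary to the PVC/rubber interface, ΣR_partial = 0.2601 m·K/W.
T_interface = T_in − Q'·ΣR_partial = 77.9 °C − (44.80)(0.2601) = 66.2 °C

T = 66.2 °C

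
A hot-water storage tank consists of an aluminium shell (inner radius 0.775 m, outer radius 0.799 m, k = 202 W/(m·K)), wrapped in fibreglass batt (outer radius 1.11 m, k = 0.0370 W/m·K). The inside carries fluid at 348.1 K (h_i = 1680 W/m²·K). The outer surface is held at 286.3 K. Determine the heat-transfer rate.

Series thermal resistances, inner to outer:
  R_conv,in = 1/(4πr²h) = 1/(4π·0.775²·1680) = 7.886×10^-5 K/W
  R_aluminium = (1/0.775 − 1/0.799)/(4πk) = 0.03876/(4π·202) = 1.527×10^-5 K/W
  R_fibreglass batt = (1/0.799 − 1/1.11)/(4πk) = 0.3507/(4π·0.0370) = 0.7542 K/W
ΣR = 7.886×10^-5 + 1.527×10^-5 + 0.7542 = 0.7543 K/W
Q = ΔT/ΣR = (348.1 K − 286.3 K)/0.7543 = 81.9 W

Q = 81.9 W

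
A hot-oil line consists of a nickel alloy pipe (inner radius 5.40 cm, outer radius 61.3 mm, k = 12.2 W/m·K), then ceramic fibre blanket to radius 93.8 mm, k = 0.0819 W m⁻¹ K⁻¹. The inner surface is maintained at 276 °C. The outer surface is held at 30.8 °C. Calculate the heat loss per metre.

Resistance network (inner→outer):
  R'_nickel alloy = ln(0.0613/0.0540)/(2πk) = 0.1268/(2π·12.2) = 0.001654 m·K/W
  R'_ceramic fibre blanket = ln(0.0938/0.0613)/(2πk) = 0.4254/(2π·0.0819) = 0.8266 m·K/W
ΣR = 0.001654 + 0.8266 = 0.8283 m·K/W
Q' = ΔT/ΣR = (276 °C − 30.8 °C)/0.8283 = 296 W/m

Q' = 296 W/m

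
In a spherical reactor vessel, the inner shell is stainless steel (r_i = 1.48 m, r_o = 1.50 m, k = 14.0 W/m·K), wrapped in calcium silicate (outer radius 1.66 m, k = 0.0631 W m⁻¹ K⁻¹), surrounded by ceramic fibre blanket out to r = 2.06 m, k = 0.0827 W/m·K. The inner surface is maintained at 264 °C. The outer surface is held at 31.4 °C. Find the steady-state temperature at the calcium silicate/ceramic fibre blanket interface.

T = 167 °C

Series thermal resistances, inner to outer:
  R_stainless steel = (1/1.48 − 1/1.50)/(4πk) = 0.009009/(4π·14.0) = 5.121×10^-5 K/W
  R_calcium silicate = (1/1.50 − 1/1.66)/(4πk) = 0.06426/(4π·0.0631) = 0.08104 K/W
  R_ceramic fibre blanket = (1/1.66 − 1/2.06)/(4πk) = 0.1170/(4π·0.0827) = 0.1126 K/W
ΣR = 5.121×10^-5 + 0.08104 + 0.1126 = 0.1937 K/W
Q = ΔT/ΣR = (264 °C − 31.4 °C)/0.1937 = 1201 W
From the inner boundary to the calcium silicate/ceramic fibre blanket interface, ΣR_partial = 0.08109 K/W.
T_interface = T_in − Q·ΣR_partial = 264 °C − (1201)(0.08109) = 167 °C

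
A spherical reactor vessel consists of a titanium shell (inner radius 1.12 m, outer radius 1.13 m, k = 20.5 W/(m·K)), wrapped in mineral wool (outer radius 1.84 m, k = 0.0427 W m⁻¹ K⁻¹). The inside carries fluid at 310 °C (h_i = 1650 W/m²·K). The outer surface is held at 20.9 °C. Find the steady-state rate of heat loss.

Treat each layer as a resistance in series:
  R_conv,in = 1/(4πr²h) = 1/(4π·1.12²·1650) = 3.845×10^-5 K/W
  R_titanium = (1/1.12 − 1/1.13)/(4πk) = 0.007901/(4π·20.5) = 3.067×10^-5 K/W
  R_mineral wool = (1/1.13 − 1/1.84)/(4πk) = 0.3415/(4π·0.0427) = 0.6364 K/W
ΣR = 3.845×10^-5 + 3.067×10^-5 + 0.6364 = 0.6365 K/W
Q = ΔT/ΣR = (310 °C − 20.9 °C)/0.6365 = 454 W

Q = 454 W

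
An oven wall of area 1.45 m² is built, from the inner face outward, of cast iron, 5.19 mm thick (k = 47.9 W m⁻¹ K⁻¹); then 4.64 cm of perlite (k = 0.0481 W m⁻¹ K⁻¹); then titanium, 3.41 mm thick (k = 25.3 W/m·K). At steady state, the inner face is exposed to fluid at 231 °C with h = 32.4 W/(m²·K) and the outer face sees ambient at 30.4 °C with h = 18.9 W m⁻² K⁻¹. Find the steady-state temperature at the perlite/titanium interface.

Treat each layer as a resistance in series:
  R_conv,in = 1/(hA) = 1/(32.4·1.45) = 0.02129 K/W
  R_cast iron = L/(kA) = 0.00519/(47.9·1.45) = 7.472×10^-5 K/W
  R_perlite = L/(kA) = 0.0464/(0.0481·1.45) = 0.6653 K/W
  R_titanium = L/(kA) = 0.00341/(25.3·1.45) = 9.295×10^-5 K/W
  R_conv,out = 1/(hA) = 1/(18.9·1.45) = 0.03649 K/W
ΣR = 0.02129 + 7.472×10^-5 + 0.6653 + 9.295×10^-5 + 0.03649 = 0.7232 K/W
Q = ΔT/ΣR = (231 °C − 30.4 °C)/0.7232 = 277.4 W
From the inner boundary to the perlite/titanium interface, ΣR_partial = 0.6867 K/W.
T_interface = T_in − Q·ΣR_partial = 231 °C − (277.4)(0.6867) = 40.5 °C

T = 40.5 °C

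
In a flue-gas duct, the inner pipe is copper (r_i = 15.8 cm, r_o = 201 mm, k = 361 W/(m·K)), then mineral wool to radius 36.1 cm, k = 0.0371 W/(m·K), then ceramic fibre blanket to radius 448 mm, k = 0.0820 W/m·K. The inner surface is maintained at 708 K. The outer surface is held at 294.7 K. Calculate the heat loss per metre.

Series thermal resistances, inner to outer:
  R'_copper = ln(0.201/0.158)/(2πk) = 0.2407/(2π·361) = 1.061×10^-4 m·K/W
  R'_mineral wool = ln(0.361/0.201)/(2πk) = 0.5856/(2π·0.0371) = 2.512 m·K/W
  R'_ceramic fibre blanket = ln(0.448/0.361)/(2πk) = 0.2159/(2π·0.0820) = 0.4191 m·K/W
ΣR = 1.061×10^-4 + 2.512 + 0.4191 = 2.931 m·K/W
Q' = ΔT/ΣR = (708 K − 294.7 K)/2.931 = 141 W/m

Q' = 141 W/m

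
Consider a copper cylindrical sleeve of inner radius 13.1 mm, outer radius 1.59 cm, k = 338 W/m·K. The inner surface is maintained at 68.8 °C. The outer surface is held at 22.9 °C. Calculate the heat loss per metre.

Q' = 2πk·ΔT/ln(r₂/r₁) = 2π × 338 × 45.9 / ln(0.0159/0.0131) = 5.03×10^5 W/m

Q' = 503 kW/m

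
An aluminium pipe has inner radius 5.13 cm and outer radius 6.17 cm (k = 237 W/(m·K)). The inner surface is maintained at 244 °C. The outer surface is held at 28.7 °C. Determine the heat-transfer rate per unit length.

Q' = 1.74×10^6 W/m

Q' = 2πk·ΔT/ln(r₂/r₁) = 2π × 237 × 215.3 / ln(0.0617/0.0513) = 1.74×10^6 W/m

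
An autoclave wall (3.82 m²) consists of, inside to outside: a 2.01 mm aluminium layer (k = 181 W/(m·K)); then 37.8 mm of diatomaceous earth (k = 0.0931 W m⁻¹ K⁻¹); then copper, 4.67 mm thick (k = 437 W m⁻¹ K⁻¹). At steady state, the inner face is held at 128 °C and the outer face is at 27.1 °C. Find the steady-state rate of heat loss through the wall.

Resistance network (inner→outer):
  R_aluminium = L/(kA) = 0.00201/(181·3.82) = 2.907×10^-6 K/W
  R_diatomaceous earth = L/(kA) = 0.0378/(0.0931·3.82) = 0.1063 K/W
  R_copper = L/(kA) = 0.00467/(437·3.82) = 2.798×10^-6 K/W
ΣR = 2.907×10^-6 + 0.1063 + 2.798×10^-6 = 0.1063 K/W
Q = ΔT/ΣR = (128 °C − 27.1 °C)/0.1063 = 949 W

Q = 949 W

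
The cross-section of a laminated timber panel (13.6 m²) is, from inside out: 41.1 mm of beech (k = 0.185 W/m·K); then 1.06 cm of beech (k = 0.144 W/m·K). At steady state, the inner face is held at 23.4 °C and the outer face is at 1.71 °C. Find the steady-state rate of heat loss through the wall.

Q = 997 W

Series thermal resistances, inner to outer:
  R_beech = L/(kA) = 0.0411/(0.185·13.6) = 0.01634 K/W
  R_beech = L/(kA) = 0.0106/(0.144·13.6) = 0.005413 K/W
ΣR = 0.01634 + 0.005413 = 0.02175 K/W
Q = ΔT/ΣR = (23.4 °C − 1.71 °C)/0.02175 = 997 W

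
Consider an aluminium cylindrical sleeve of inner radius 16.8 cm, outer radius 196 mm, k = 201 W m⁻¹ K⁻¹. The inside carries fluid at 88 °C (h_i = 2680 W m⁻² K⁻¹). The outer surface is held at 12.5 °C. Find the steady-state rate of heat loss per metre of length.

Q' = 1.59×10^5 W/m

Resistance network (inner→outer):
  R'_conv,in = 1/(2πr h) = 1/(2π·0.168·2680) = 3.535×10^-4 m·K/W
  R'_aluminium = ln(0.196/0.168)/(2πk) = 0.1542/(2π·201) = 1.221×10^-4 m·K/W
ΣR = 3.535×10^-4 + 1.221×10^-4 = 4.756×10^-4 m·K/W
Q' = ΔT/ΣR = (88 °C − 12.5 °C)/4.756×10^-4 = 1.59×10^5 W/m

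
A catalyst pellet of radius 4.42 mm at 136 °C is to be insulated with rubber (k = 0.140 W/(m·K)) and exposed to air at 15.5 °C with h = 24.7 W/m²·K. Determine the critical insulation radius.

r_cr = 1.13 cm

For a sphere, r_cr = 2k_ins/h = 2·0.140/24.7 = 0.0113 m = 1.13 cm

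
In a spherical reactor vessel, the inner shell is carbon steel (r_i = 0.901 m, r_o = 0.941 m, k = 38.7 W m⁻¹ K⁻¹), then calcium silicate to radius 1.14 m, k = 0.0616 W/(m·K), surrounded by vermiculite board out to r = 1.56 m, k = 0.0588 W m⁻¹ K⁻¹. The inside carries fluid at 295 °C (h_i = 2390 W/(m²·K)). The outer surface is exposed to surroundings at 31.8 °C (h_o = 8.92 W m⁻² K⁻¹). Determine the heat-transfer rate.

Q = 467 W

Treat each layer as a resistance in series:
  R_conv,in = 1/(4πr²h) = 1/(4π·0.901²·2390) = 4.101×10^-5 K/W
  R_carbon steel = (1/0.901 − 1/0.941)/(4πk) = 0.04718/(4π·38.7) = 9.701×10^-5 K/W
  R_calcium silicate = (1/0.941 − 1/1.14)/(4πk) = 0.1855/(4π·0.0616) = 0.2396 K/W
  R_vermiculite board = (1/1.14 − 1/1.56)/(4πk) = 0.2362/(4π·0.0588) = 0.3196 K/W
  R_conv,out = 1/(4πr²h) = 1/(4π·1.56²·8.92) = 0.003666 K/W
ΣR = 4.101×10^-5 + 9.701×10^-5 + 0.2396 + 0.3196 + 0.003666 = 0.5630 K/W
Q = ΔT/ΣR = (295 °C − 31.8 °C)/0.5630 = 467 W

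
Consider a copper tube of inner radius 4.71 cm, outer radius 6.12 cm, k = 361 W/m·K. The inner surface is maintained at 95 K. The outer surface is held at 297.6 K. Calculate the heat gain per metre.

Q' = 1.75×10^6 W/m

Q' = 2πk·ΔT/ln(r₂/r₁) = 2π × 361 × 202.6 / ln(0.0612/0.0471) = 1.75×10^6 W/m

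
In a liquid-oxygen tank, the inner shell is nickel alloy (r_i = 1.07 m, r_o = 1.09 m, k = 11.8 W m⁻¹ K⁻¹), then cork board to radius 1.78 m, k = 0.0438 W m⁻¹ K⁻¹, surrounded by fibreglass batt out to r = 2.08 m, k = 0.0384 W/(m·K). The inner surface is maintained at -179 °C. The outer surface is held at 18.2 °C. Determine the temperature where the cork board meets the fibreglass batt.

Series thermal resistances, inner to outer:
  R_nickel alloy = (1/1.07 − 1/1.09)/(4πk) = 0.01715/(4π·11.8) = 1.156×10^-4 K/W
  R_cork board = (1/1.09 − 1/1.78)/(4πk) = 0.3556/(4π·0.0438) = 0.6461 K/W
  R_fibreglass batt = (1/1.78 − 1/2.08)/(4πk) = 0.08103/(4π·0.0384) = 0.1679 K/W
ΣR = 1.156×10^-4 + 0.6461 + 0.1679 = 0.8141 K/W
Q = ΔT/ΣR = (-179 °C − 18.2 °C)/0.8141 = -242.2 W
From the inner boundary to the cork board/fibreglass batt interface, ΣR_partial = 0.6462 K/W.
T_interface = T_in − Q·ΣR_partial = -179 °C − (-242.2)(0.6462) = -22.5 °C

T = -22.5 °C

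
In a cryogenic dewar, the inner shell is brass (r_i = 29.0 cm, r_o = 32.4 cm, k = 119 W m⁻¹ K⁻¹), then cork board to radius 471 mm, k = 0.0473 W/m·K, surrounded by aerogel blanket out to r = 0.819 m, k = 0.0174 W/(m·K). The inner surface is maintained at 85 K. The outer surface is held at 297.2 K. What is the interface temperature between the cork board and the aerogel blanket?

T = 145 K

Treat each layer as a resistance in series:
  R_brass = (1/0.290 − 1/0.324)/(4πk) = 0.3619/(4π·119) = 2.420×10^-4 K/W
  R_cork board = (1/0.324 − 1/0.471)/(4πk) = 0.9633/(4π·0.0473) = 1.621 K/W
  R_aerogel blanket = (1/0.471 − 1/0.819)/(4πk) = 0.9021/(4π·0.0174) = 4.126 K/W
ΣR = 2.420×10^-4 + 1.621 + 4.126 = 5.747 K/W
Q = ΔT/ΣR = (85 K − 297.2 K)/5.747 = -36.92 W
From the inner boundary to the cork board/aerogel blanket interface, ΣR_partial = 1.621 K/W.
T_interface = T_in − Q·ΣR_partial = 85 K − (-36.92)(1.621) = 145 K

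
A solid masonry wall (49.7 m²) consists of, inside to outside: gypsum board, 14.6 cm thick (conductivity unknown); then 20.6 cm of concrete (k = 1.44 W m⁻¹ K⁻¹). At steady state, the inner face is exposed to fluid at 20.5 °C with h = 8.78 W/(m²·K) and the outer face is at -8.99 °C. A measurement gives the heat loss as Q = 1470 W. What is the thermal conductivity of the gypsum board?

ΣR = ΔT/Q = |20.5 − -8.99|/1470 = 0.02006 K/W
Known resistances:
  R_conv,in = 1/(hA) = 1/(8.78·49.7) = 0.002292 K/W
  R_concrete = L/(kA) = 0.206/(1.44·49.7) = 0.002878 K/W
R_gypsum board = ΣR − ΣR_known = 0.02006 − 0.005170 = 0.01489 K/W
L/(kA) = 0.01489 ⇒ k = 0.146/(0.01489·49.7) = 0.197 W/m·K

k = 0.197 W/m·K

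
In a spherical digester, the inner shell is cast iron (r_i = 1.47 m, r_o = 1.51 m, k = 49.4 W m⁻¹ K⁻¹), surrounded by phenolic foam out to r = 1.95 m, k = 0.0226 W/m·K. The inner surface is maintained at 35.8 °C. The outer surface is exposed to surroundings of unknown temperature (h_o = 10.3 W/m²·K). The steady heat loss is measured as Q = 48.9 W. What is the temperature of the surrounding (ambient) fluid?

T_out = 9.97 °C

Sum the resistances:
  R_cast iron = (1/1.47 − 1/1.51)/(4πk) = 0.01802/(4π·49.4) = 2.903×10^-5 K/W
  R_phenolic foam = (1/1.51 − 1/1.95)/(4πk) = 0.1494/(4π·0.0226) = 0.5262 K/W
  R_conv,out = 1/(4πr²h) = 1/(4π·1.95²·10.3) = 0.002032 K/W
ΣR = 0.5282 K/W
ΔT = Q·ΣR = 48.9 × 0.5282 = 25.83 K
Heat flows outward, so T_out = T_in − ΔT = 35.8 − 25.83 = 9.97 °C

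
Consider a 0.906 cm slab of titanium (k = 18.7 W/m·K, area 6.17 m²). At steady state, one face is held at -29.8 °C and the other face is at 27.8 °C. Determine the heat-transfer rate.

Q = kA·ΔT/L = 18.7 × 6.17 × |-29.8 °C − 27.8 °C| / 0.00906 = 7.34×10^5 W

Q = 7.34×10^5 W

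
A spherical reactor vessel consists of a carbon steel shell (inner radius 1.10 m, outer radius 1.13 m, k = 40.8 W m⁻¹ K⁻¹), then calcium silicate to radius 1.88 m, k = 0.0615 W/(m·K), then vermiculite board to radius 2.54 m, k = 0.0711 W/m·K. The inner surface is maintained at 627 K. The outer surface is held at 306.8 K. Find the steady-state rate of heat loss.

Q = 524 W

Treat each layer as a resistance in series:
  R_carbon steel = (1/1.10 − 1/1.13)/(4πk) = 0.02414/(4π·40.8) = 4.707×10^-5 K/W
  R_calcium silicate = (1/1.13 − 1/1.88)/(4πk) = 0.3530/(4π·0.0615) = 0.4568 K/W
  R_vermiculite board = (1/1.88 − 1/2.54)/(4πk) = 0.1382/(4π·0.0711) = 0.1547 K/W
ΣR = 4.707×10^-5 + 0.4568 + 0.1547 = 0.6115 K/W
Q = ΔT/ΣR = (627 K − 306.8 K)/0.6115 = 524 W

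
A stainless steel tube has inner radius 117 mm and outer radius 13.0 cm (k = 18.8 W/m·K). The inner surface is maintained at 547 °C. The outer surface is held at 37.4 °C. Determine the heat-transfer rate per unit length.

Q' = 571 kW/m

Q' = 2πk·ΔT/ln(r₂/r₁) = 2π × 18.8 × 509.6 / ln(0.130/0.117) = 5.71×10^5 W/m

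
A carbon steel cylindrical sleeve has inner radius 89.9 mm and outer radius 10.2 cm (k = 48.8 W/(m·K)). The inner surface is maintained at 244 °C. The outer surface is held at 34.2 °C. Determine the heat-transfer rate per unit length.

Q' = 2πk·ΔT/ln(r₂/r₁) = 2π × 48.8 × 209.8 / ln(0.102/0.0899) = 5.09×10^5 W/m

Q' = 509 kW/m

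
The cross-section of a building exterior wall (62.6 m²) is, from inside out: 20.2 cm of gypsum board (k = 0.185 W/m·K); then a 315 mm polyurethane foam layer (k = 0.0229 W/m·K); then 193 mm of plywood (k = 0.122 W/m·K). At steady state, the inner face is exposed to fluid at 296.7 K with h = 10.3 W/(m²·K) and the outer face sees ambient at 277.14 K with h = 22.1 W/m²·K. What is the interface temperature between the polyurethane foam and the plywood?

Series thermal resistances, inner to outer:
  R_conv,in = 1/(hA) = 1/(10.3·62.6) = 0.001551 K/W
  R_gypsum board = L/(kA) = 0.202/(0.185·62.6) = 0.01744 K/W
  R_polyurethane foam = L/(kA) = 0.315/(0.0229·62.6) = 0.2197 K/W
  R_plywood = L/(kA) = 0.193/(0.122·62.6) = 0.02527 K/W
  R_conv,out = 1/(hA) = 1/(22.1·62.6) = 7.228×10^-4 K/W
ΣR = 0.001551 + 0.01744 + 0.2197 + 0.02527 + 7.228×10^-4 = 0.2647 K/W
Q = ΔT/ΣR = (296.7 K − 277.14 K)/0.2647 = 73.89 W
From the inner boundary to the polyurethane foam/plywood interface, ΣR_partial = 0.2387 K/W.
T_interface = T_in − Q·ΣR_partial = 296.7 K − (73.89)(0.2387) = 279.06 K

T = 279.06 K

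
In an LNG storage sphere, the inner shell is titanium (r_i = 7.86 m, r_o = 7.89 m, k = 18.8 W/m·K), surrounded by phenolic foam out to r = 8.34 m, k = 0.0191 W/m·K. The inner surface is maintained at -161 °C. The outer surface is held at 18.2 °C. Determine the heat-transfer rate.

Treat each layer as a resistance in series:
  R_titanium = (1/7.86 − 1/7.89)/(4πk) = 4.838×10^-4/(4π·18.8) = 2.048×10^-6 K/W
  R_phenolic foam = (1/7.89 − 1/8.34)/(4πk) = 0.006839/(4π·0.0191) = 0.02849 K/W
ΣR = 2.048×10^-6 + 0.02849 = 0.02849 K/W
Q = ΔT/ΣR = (-161 °C − 18.2 °C)/0.02849 = -6290 W
(Negative Q ⇒ heat flows inward; heat gain = 6290 W.)

Q = 6.29 kW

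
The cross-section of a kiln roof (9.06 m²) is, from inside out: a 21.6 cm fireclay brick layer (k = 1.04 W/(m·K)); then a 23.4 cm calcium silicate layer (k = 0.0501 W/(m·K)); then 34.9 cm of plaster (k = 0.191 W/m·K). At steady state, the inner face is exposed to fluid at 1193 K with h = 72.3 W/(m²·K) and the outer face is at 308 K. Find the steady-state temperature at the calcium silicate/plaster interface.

Treat each layer as a resistance in series:
  R_conv,in = 1/(hA) = 1/(72.3·9.06) = 0.001527 K/W
  R_fireclay brick = L/(kA) = 0.216/(1.04·9.06) = 0.02292 K/W
  R_calcium silicate = L/(kA) = 0.234/(0.0501·9.06) = 0.5155 K/W
  R_plaster = L/(kA) = 0.349/(0.191·9.06) = 0.2017 K/W
ΣR = 0.001527 + 0.02292 + 0.5155 + 0.2017 = 0.7416 K/W
Q = ΔT/ΣR = (1193 K − 308 K)/0.7416 = 1193 W
From the inner boundary to the calcium silicate/plaster interface, ΣR_partial = 0.5399 K/W.
T_interface = T_in − Q·ΣR_partial = 1193 K − (1193)(0.5399) = 549 K

T = 549 K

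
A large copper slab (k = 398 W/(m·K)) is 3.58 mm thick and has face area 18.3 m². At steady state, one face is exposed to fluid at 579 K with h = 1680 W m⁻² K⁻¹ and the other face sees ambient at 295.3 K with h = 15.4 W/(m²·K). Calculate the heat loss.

Treat each layer as a resistance in series:
  R_conv,in = 1/(hA) = 1/(1680·18.3) = 3.253×10^-5 K/W
  R_copper = L/(kA) = 0.00358/(398·18.3) = 4.915×10^-7 K/W
  R_conv,out = 1/(hA) = 1/(15.4·18.3) = 0.003548 K/W
ΣR = 3.253×10^-5 + 4.915×10^-7 + 0.003548 = 0.003581 K/W
Q = ΔT/ΣR = (579 K − 295.3 K)/0.003581 = 79200 W

Q = 79.2 kW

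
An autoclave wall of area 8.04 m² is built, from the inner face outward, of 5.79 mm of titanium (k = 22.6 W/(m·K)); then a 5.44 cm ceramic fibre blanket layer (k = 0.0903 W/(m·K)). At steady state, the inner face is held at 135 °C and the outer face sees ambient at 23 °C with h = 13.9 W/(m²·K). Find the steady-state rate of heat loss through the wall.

Q = 1330 W

Series thermal resistances, inner to outer:
  R_titanium = L/(kA) = 0.00579/(22.6·8.04) = 3.187×10^-5 K/W
  R_ceramic fibre blanket = L/(kA) = 0.0544/(0.0903·8.04) = 0.07493 K/W
  R_conv,out = 1/(hA) = 1/(13.9·8.04) = 0.008948 K/W
ΣR = 3.187×10^-5 + 0.07493 + 0.008948 = 0.08391 K/W
Q = ΔT/ΣR = (135 °C − 23 °C)/0.08391 = 1330 W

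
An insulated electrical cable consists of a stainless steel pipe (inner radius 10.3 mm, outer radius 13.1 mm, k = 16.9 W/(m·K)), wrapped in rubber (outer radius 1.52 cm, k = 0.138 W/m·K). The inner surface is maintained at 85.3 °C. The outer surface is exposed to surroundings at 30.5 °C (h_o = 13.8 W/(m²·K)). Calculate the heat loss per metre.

Q' = 58.8 W/m

Resistance network (inner→outer):
  R'_stainless steel = ln(0.0131/0.0103)/(2πk) = 0.2405/(2π·16.9) = 0.002265 m·K/W
  R'_rubber = ln(0.0152/0.0131)/(2πk) = 0.1487/(2π·0.138) = 0.1715 m·K/W
  R'_conv,out = 1/(2πr h) = 1/(2π·0.0152·13.8) = 0.7587 m·K/W
ΣR = 0.002265 + 0.1715 + 0.7587 = 0.9325 m·K/W
Q' = ΔT/ΣR = (85.3 °C − 30.5 °C)/0.9325 = 58.8 W/m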